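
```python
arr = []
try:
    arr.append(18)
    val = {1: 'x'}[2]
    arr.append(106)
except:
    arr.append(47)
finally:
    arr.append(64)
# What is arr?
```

Step-by-step execution trace:
1. try: `arr.append(18)` → arr = [18].
2. `val = {1: 'x'}[2]` raises KeyError; `arr.append(106)` is not reached.
3. bare `except` matches → `arr.append(47)` → arr = [18, 47].
4. finally always runs: `arr.append(64)` → arr = [18, 47, 64].
Result: [18, 47, 64]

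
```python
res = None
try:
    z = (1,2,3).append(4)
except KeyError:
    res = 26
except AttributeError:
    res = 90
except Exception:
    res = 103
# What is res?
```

Step-by-step execution trace:
1. `z = (1,2,3).append(4)` raises AttributeError.
2. `except KeyError` does not match AttributeError; skipped.
3. `except AttributeError` matches → res = 90.
4. Remaining except clauses are skipped.
Result: 90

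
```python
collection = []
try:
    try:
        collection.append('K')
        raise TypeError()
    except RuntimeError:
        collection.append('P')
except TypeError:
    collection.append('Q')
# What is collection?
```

Step-by-step execution trace:
1. Inner try: `collection.append('K')` → collection = ['K'].
2. `raise TypeError()` raises TypeError.
3. Inner `except RuntimeError` does not match TypeError; exception propagates to outer try.
4. Outer `except TypeError` matches → `collection.append('Q')` → collection = ['K', 'Q'].
Result: ['K', 'Q']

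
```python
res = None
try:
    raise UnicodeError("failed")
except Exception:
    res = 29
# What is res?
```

Step-by-step execution trace:
1. `raise UnicodeError(...)` raises UnicodeError.
2. `except Exception` matches (UnicodeError is a subclass of Exception) → res = 29.
Result: 29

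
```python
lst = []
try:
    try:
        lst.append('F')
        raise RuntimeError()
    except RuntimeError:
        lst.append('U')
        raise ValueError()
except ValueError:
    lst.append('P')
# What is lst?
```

Step-by-step execution trace:
1. Inner try: `lst.append('F')` → lst = ['F'].
2. `raise RuntimeError()` raises RuntimeError.
3. Inner `except RuntimeError` matches → `lst.append('U')` → lst = ['F', 'U'].
4. `raise ValueError()` raises ValueError; propagates to outer try.
5. Outer `except ValueError` matches → `lst.append('P')` → lst = ['F', 'U', 'P'].
Result: ['F', 'U', 'P']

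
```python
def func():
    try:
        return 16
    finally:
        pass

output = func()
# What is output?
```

Step-by-step execution trace:
1. `func()` enters try: `return 16` sets pending return value 16.
2. Before returning, `finally: pass` runs (no effect).
3. func() returns 16 → output = 16.
Result: 16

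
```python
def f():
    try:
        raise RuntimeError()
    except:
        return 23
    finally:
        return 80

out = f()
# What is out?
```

Step-by-step execution trace:
1. `f()` enters try: `raise RuntimeError()` raises RuntimeError.
2. bare `except` matches → `return 23` sets pending return value 23.
3. Before returning, `finally: return 80` runs and overrides the pending return.
4. f() returns 80 → out = 80.
Result: 80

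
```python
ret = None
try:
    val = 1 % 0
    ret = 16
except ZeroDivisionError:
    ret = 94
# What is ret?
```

Step-by-step execution trace:
1. `val = 1 % 0` raises ZeroDivisionError.
2. `ret = 16` is not reached.
3. `except ZeroDivisionError` matches → ret = 94.
Result: 94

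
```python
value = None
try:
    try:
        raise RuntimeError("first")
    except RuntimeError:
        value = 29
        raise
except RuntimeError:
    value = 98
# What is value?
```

Step-by-step execution trace:
1. Inner try: `raise RuntimeError("first")` raises RuntimeError.
2. Inner `except RuntimeError` matches → value = 29.
3. bare `raise` re-raises the same RuntimeError.
4. Outer `except RuntimeError` matches → value = 98.
Result: 98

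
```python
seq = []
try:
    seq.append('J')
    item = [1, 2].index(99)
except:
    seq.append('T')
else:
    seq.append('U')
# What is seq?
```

Step-by-step execution trace:
1. try: `seq.append('J')` → seq = ['J'].
2. `item = [1, 2].index(99)` raises ValueError.
3. bare `except` matches → `seq.append('T')` → seq = ['J', 'T'].
4. `else` is skipped (an exception was raised).
Result: ['J', 'T']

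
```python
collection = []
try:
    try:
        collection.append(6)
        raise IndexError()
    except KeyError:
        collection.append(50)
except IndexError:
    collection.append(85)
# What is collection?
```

Step-by-step execution trace:
1. Inner try: `collection.append(6)` → collection = [6].
2. `raise IndexError()` raises IndexError.
3. Inner `except KeyError` does not match IndexError; exception propagates to outer try.
4. Outer `except IndexError` matches → `collection.append(85)` → collection = [6, 85].
Result: [6, 85]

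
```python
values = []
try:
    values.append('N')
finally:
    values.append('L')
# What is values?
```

Step-by-step execution trace:
1. try: `values.append('N')` → values = ['N'].
2. The try body completes without raising.
3. finally always runs: `values.append('L')` → values = ['N', 'L'].
Result: ['N', 'L']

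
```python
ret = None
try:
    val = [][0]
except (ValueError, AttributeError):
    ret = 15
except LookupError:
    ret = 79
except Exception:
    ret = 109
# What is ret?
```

Step-by-step execution trace:
1. `val = [][0]` raises IndexError.
2. `except (ValueError, AttributeError)` does not match IndexError; skipped.
3. `except LookupError` matches (IndexError is a subclass of LookupError) → ret = 79.
4. `except Exception` is not reached.
Result: 79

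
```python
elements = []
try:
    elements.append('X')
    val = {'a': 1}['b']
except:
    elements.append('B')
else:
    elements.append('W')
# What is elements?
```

Step-by-step execution trace:
1. try: `elements.append('X')` → elements = ['X'].
2. `val = {'a': 1}['b']` raises KeyError.
3. bare `except` matches → `elements.append('B')` → elements = ['X', 'B'].
4. `else` is skipped (an exception was raised).
Result: ['X', 'B']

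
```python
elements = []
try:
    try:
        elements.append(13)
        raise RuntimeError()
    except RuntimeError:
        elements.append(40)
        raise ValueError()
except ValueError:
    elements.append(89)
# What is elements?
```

Step-by-step execution trace:
1. Inner try: `elements.append(13)` → elements = [13].
2. `raise RuntimeError()` raises RuntimeError.
3. Inner `except RuntimeError` matches → `elements.append(40)` → elements = [13, 40].
4. `raise ValueError()` raises ValueError; propagates to outer try.
5. Outer `except ValueError` matches → `elements.append(89)` → elements = [13, 40, 89].
Result: [13, 40, 89]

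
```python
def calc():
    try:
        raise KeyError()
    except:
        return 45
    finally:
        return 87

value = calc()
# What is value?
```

Step-by-step execution trace:
1. `calc()` enters try: `raise KeyError()` raises KeyError.
2. bare `except` matches → `return 45` sets pending return value 45.
3. Before returning, `finally: return 87` runs and overrides the pending return.
4. calc() returns 87 → value = 87.
Result: 87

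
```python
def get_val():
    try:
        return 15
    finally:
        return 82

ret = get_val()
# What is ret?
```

Step-by-step execution trace:
1. `get_val()` enters try: `return 15` sets pending return value 15.
2. Before returning, `finally: return 82` runs and overrides the pending return.
3. get_val() returns 82 → ret = 82.
Result: 82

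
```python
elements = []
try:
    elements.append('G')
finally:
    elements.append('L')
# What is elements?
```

Step-by-step execution trace:
1. try: `elements.append('G')` → elements = ['G'].
2. The try body completes without raising.
3. finally always runs: `elements.append('L')` → elements = ['G', 'L'].
Result: ['G', 'L']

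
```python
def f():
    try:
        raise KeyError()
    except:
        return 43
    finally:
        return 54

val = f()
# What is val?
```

Step-by-step execution trace:
1. `f()` enters try: `raise KeyError()` raises KeyError.
2. bare `except` matches → `return 43` sets pending return value 43.
3. Before returning, `finally: return 54` runs and overrides the pending return.
4. f() returns 54 → val = 54.
Result: 54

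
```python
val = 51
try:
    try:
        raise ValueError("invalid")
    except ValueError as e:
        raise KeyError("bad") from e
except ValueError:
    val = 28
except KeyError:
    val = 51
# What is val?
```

Step-by-step execution trace:
1. Inner try raises ValueError; inner `except ValueError as e` catches it.
2. `raise KeyError(...) from e` raises KeyError (ValueError is attached as __cause__, but only KeyError is active).
3. Outer `except ValueError` does not match KeyError; skipped.
4. Outer `except KeyError` matches → val = 51.
Result: 51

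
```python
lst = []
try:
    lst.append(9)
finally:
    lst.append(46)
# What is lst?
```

Step-by-step execution trace:
1. try: `lst.append(9)` → lst = [9].
2. The try body completes without raising.
3. finally always runs: `lst.append(46)` → lst = [9, 46].
Result: [9, 46]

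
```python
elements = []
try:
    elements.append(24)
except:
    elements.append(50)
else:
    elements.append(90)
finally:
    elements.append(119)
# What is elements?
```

Step-by-step execution trace:
1. try: `elements.append(24)` → elements = [24]. No exception raised.
2. `except` is skipped.
3. `else` runs: `elements.append(90)` → elements = [24, 90].
4. `finally` always runs: `elements.append(119)` → elements = [24, 90, 119].
Result: [24, 90, 119]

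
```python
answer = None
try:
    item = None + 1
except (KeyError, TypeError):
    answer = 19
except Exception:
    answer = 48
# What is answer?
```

Step-by-step execution trace:
1. `item = None + 1` raises TypeError.
2. `except (KeyError, TypeError)` matches (TypeError is in the tuple) → answer = 19.
3. `except Exception` is not reached.
Result: 19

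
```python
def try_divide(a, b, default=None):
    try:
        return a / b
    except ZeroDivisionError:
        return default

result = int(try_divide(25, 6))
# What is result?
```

Step-by-step execution trace:
1. `try_divide(25, 6)` enters try: `return 25 / 6` → returns 4.166666666666667. No exception raised.
2. `except ZeroDivisionError` is skipped.
3. `int(4.166666666666667)` → 4 → result = 4.
Result: 4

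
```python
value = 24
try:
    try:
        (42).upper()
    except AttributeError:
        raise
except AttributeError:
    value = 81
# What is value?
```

Step-by-step execution trace:
1. Inner try: `(42).upper()` raises AttributeError.
2. Inner `except AttributeError` matches; bare `raise` re-raises the same AttributeError.
3. Outer `except AttributeError` matches → value = 81.
Result: 81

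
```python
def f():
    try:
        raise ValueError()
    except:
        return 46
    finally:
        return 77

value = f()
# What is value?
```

Step-by-step execution trace:
1. `f()` enters try: `raise ValueError()` raises ValueError.
2. bare `except` matches → `return 46` sets pending return value 46.
3. Before returning, `finally: return 77` runs and overrides the pending return.
4. f() returns 77 → value = 77.
Result: 77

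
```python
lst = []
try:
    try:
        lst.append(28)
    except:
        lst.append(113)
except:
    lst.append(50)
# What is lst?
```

Step-by-step execution trace:
1. Inner try: `lst.append(28)` → lst = [28]. No exception raised.
2. Inner `except` is skipped.
3. Inner try completes normally; outer `except` is skipped.
Result: [28]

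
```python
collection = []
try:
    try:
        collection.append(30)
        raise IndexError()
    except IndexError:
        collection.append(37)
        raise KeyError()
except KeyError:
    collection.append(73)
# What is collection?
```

Step-by-step execution trace:
1. Inner try: `collection.append(30)` → collection = [30].
2. `raise IndexError()` raises IndexError.
3. Inner `except IndexError` matches → `collection.append(37)` → collection = [30, 37].
4. `raise KeyError()` raises KeyError; propagates to outer try.
5. Outer `except KeyError` matches → `collection.append(73)` → collection = [30, 37, 73].
Result: [30, 37, 73]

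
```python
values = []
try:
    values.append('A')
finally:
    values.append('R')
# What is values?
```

Step-by-step execution trace:
1. try: `values.append('A')` → values = ['A'].
2. The try body completes without raising.
3. finally always runs: `values.append('R')` → values = ['A', 'R'].
Result: ['A', 'R']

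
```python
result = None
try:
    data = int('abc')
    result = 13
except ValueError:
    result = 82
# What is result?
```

Step-by-step execution trace:
1. `data = int('abc')` raises ValueError.
2. `result = 13` is not reached.
3. `except ValueError` matches → result = 82.
Result: 82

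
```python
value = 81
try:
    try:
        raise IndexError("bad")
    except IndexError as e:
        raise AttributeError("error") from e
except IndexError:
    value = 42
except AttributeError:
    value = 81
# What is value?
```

Step-by-step execution trace:
1. Inner try raises IndexError; inner `except IndexError as e` catches it.
2. `raise AttributeError(...) from e` raises AttributeError (IndexError is attached as __cause__, but only AttributeError is active).
3. Outer `except IndexError` does not match AttributeError; skipped.
4. Outer `except AttributeError` matches → value = 81.
Result: 81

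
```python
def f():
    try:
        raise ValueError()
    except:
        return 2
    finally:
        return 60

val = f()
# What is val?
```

Step-by-step execution trace:
1. `f()` enters try: `raise ValueError()` raises ValueError.
2. bare `except` matches → `return 2` sets pending return value 2.
3. Before returning, `finally: return 60` runs and overrides the pending return.
4. f() returns 60 → val = 60.
Result: 60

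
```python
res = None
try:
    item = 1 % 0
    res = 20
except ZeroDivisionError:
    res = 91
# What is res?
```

Step-by-step execution trace:
1. `item = 1 % 0` raises ZeroDivisionError.
2. `res = 20` is not reached.
3. `except ZeroDivisionError` matches → res = 91.
Result: 91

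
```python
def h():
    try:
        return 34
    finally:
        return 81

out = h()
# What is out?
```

Step-by-step execution trace:
1. `h()` enters try: `return 34` sets pending return value 34.
2. Before returning, `finally: return 81` runs and overrides the pending return.
3. h() returns 81 → out = 81.
Result: 81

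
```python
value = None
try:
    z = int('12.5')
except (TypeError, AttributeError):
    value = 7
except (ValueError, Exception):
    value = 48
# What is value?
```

Step-by-step execution trace:
1. `z = int('12.5')` raises ValueError.
2. `except (TypeError, AttributeError)` does not match ValueError; skipped.
3. `except (ValueError, Exception)` matches (ValueError is in the tuple) → value = 48.
Result: 48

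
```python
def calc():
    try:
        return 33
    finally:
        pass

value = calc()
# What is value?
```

Step-by-step execution trace:
1. `calc()` enters try: `return 33` sets pending return value 33.
2. Before returning, `finally: pass` runs (no effect).
3. calc() returns 33 → value = 33.
Result: 33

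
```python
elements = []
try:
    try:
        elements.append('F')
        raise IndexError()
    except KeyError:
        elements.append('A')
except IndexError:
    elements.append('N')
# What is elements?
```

Step-by-step execution trace:
1. Inner try: `elements.append('F')` → elements = ['F'].
2. `raise IndexError()` raises IndexError.
3. Inner `except KeyError` does not match IndexError; exception propagates to outer try.
4. Outer `except IndexError` matches → `elements.append('N')` → elements = ['F', 'N'].
Result: ['F', 'N']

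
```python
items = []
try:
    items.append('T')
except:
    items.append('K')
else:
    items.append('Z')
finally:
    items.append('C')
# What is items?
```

Step-by-step execution trace:
1. try: `items.append('T')` → items = ['T']. No exception raised.
2. `except` is skipped.
3. `else` runs: `items.append('Z')` → items = ['T', 'Z'].
4. `finally` always runs: `items.append('C')` → items = ['T', 'Z', 'C'].
Result: ['T', 'Z', 'C']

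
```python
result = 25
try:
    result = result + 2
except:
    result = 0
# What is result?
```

Step-by-step execution trace:
1. result starts at 25.
2. try: `result = result + 2` → result = 27. No exception raised.
3. `except` is skipped.
Result: 27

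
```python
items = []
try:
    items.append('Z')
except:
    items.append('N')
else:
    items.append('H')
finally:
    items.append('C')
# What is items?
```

Step-by-step execution trace:
1. try: `items.append('Z')` → items = ['Z']. No exception raised.
2. `except` is skipped.
3. `else` runs: `items.append('H')` → items = ['Z', 'H'].
4. `finally` always runs: `items.append('C')` → items = ['Z', 'H', 'C'].
Result: ['Z', 'H', 'C']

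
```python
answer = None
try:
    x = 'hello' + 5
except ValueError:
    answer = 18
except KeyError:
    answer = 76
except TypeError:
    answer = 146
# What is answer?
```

Step-by-step execution trace:
1. `x = 'hello' + 5` raises TypeError.
2. `except ValueError` does not match TypeError; skipped.
3. `except KeyError` does not match TypeError; skipped.
4. `except TypeError` matches → answer = 146.
Result: 146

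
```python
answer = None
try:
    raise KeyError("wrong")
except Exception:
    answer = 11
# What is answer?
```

Step-by-step execution trace:
1. `raise KeyError(...)` raises KeyError.
2. `except Exception` matches (KeyError is a subclass of Exception) → answer = 11.
Result: 11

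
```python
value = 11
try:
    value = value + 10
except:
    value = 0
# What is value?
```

Step-by-step execution trace:
1. value starts at 11.
2. try: `value = value + 10` → value = 21. No exception raised.
3. `except` is skipped.
Result: 21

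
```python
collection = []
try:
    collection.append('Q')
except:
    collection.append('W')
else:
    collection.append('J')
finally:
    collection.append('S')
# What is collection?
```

Step-by-step execution trace:
1. try: `collection.append('Q')` → collection = ['Q']. No exception raised.
2. `except` is skipped.
3. `else` runs: `collection.append('J')` → collection = ['Q', 'J'].
4. `finally` always runs: `collection.append('S')` → collection = ['Q', 'J', 'S'].
Result: ['Q', 'J', 'S']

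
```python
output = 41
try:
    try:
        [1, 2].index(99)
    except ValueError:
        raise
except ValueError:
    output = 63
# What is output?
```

Step-by-step execution trace:
1. Inner try: `[1, 2].index(99)` raises ValueError.
2. Inner `except ValueError` matches; bare `raise` re-raises the same ValueError.
3. Outer `except ValueError` matches → output = 63.
Result: 63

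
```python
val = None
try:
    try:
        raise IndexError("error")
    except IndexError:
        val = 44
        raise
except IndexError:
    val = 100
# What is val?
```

Step-by-step execution trace:
1. Inner try: `raise IndexError("error")` raises IndexError.
2. Inner `except IndexError` matches → val = 44.
3. bare `raise` re-raises the same IndexError.
4. Outer `except IndexError` matches → val = 100.
Result: 100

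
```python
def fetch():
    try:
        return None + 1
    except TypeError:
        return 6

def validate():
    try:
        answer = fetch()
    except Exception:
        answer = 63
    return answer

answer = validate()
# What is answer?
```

Step-by-step execution trace:
1. `validate()` calls `fetch()`.
2. In fetch: `None + 1` raises TypeError; `except TypeError` catches it → returns 6.
3. In validate: `answer = fetch()` → answer = 6. No exception reaches validate.
4. `except Exception` is skipped; validate returns 6.
5. answer = 6.
Result: 6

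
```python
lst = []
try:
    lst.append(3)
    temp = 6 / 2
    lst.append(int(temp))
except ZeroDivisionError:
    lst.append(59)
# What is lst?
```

Step-by-step execution trace:
1. try: `lst.append(3)` → lst = [3].
2. `temp = 6 / 2` → temp = 3.0. No exception raised.
3. `lst.append(int(temp))` → lst = [3, 3].
4. `except ZeroDivisionError` is skipped (no exception was raised).
Result: [3, 3]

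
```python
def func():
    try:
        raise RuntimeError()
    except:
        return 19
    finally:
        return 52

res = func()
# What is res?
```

Step-by-step execution trace:
1. `func()` enters try: `raise RuntimeError()` raises RuntimeError.
2. bare `except` matches → `return 19` sets pending return value 19.
3. Before returning, `finally: return 52` runs and overrides the pending return.
4. func() returns 52 → res = 52.
Result: 52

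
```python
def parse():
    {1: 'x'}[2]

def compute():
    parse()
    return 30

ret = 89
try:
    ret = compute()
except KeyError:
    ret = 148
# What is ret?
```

Step-by-step execution trace:
1. ret starts at 89.
2. try: `compute()` calls `parse()`.
3. `parse()` evaluates `{1: 'x'}[2]`, which raises KeyError; it propagates through compute (uncaught).
4. `return 30` in compute is not reached; the assignment to ret does not complete.
5. `except KeyError` matches → ret = 148.
Result: 148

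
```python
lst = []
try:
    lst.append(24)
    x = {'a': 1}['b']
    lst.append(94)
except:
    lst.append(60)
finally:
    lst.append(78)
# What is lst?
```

Step-by-step execution trace:
1. try: `lst.append(24)` → lst = [24].
2. `x = {'a': 1}['b']` raises KeyError; `lst.append(94)` is not reached.
3. bare `except` matches → `lst.append(60)` → lst = [24, 60].
4. finally always runs: `lst.append(78)` → lst = [24, 60, 78].
Result: [24, 60, 78]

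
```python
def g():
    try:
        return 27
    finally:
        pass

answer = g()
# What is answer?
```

Step-by-step execution trace:
1. `g()` enters try: `return 27` sets pending return value 27.
2. Before returning, `finally: pass` runs (no effect).
3. g() returns 27 → answer = 27.
Result: 27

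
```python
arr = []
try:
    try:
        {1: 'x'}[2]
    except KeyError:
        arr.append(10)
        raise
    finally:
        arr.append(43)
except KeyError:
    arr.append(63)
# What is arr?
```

Step-by-step execution trace:
1. Inner try: `{1: 'x'}[2]` raises KeyError.
2. Inner `except KeyError` matches → `arr.append(10)` → arr = [10].
3. bare `raise` re-raises KeyError.
4. Inner `finally` runs during unwinding: `arr.append(43)` → arr = [10, 43].
5. Outer `except KeyError` matches → `arr.append(63)` → arr = [10, 43, 63].
Result: [10, 43, 63]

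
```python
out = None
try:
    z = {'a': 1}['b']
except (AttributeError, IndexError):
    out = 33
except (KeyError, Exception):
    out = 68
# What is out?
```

Step-by-step execution trace:
1. `z = {'a': 1}['b']` raises KeyError.
2. `except (AttributeError, IndexError)` does not match KeyError; skipped.
3. `except (KeyError, Exception)` matches (KeyError is in the tuple) → out = 68.
Result: 68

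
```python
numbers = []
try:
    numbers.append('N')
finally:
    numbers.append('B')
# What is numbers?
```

Step-by-step execution trace:
1. try: `numbers.append('N')` → numbers = ['N'].
2. The try body completes without raising.
3. finally always runs: `numbers.append('B')` → numbers = ['N', 'B'].
Result: ['N', 'B']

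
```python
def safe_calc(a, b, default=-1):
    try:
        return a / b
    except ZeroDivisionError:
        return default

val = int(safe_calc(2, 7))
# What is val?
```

Step-by-step execution trace:
1. `safe_calc(2, 7)` enters try: `return 2 / 7` → returns 0.2857142857142857. No exception raised.
2. `except ZeroDivisionError` is skipped.
3. `int(0.2857142857142857)` → 0 → val = 0.
Result: 0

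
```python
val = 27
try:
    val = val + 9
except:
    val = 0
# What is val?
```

Step-by-step execution trace:
1. val starts at 27.
2. try: `val = val + 9` → val = 36. No exception raised.
3. `except` is skipped.
Result: 36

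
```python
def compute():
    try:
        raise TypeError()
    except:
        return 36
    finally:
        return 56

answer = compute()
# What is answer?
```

Step-by-step execution trace:
1. `compute()` enters try: `raise TypeError()` raises TypeError.
2. bare `except` matches → `return 36` sets pending return value 36.
3. Before returning, `finally: return 56` runs and overrides the pending return.
4. compute() returns 56 → answer = 56.
Result: 56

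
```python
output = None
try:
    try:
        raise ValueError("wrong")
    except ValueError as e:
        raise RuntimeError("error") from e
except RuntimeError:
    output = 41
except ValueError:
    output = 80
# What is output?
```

Step-by-step execution trace:
1. Inner try raises ValueError; inner `except ValueError as e` catches it.
2. `raise RuntimeError(...) from e` raises RuntimeError (ValueError is attached as __cause__, but only RuntimeError is active).
3. Outer `except RuntimeError` matches → output = 41.
4. `except ValueError` is not reached.
Result: 41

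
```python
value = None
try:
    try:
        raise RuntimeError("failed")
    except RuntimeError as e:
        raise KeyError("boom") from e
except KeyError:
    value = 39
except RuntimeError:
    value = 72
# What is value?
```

Step-by-step execution trace:
1. Inner try raises RuntimeError; inner `except RuntimeError as e` catches it.
2. `raise KeyError(...) from e` raises KeyError (RuntimeError is attached as __cause__, but only KeyError is active).
3. Outer `except KeyError` matches → value = 39.
4. `except RuntimeError` is not reached.
Result: 39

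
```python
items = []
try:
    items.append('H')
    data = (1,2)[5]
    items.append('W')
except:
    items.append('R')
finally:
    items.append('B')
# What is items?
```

Step-by-step execution trace:
1. try: `items.append('H')` → items = ['H'].
2. `data = (1,2)[5]` raises IndexError; `items.append('W')` is not reached.
3. bare `except` matches → `items.append('R')` → items = ['H', 'R'].
4. finally always runs: `items.append('B')` → items = ['H', 'R', 'B'].
Result: ['H', 'R', 'B']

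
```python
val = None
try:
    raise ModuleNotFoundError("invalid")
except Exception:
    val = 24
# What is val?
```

Step-by-step execution trace:
1. `raise ModuleNotFoundError(...)` raises ModuleNotFoundError.
2. `except Exception` matches (ModuleNotFoundError is a subclass of Exception) → val = 24.
Result: 24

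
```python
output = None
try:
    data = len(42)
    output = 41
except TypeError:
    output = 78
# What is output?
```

Step-by-step execution trace:
1. `data = len(42)` raises TypeError.
2. `output = 41` is not reached.
3. `except TypeError` matches → output = 78.
Result: 78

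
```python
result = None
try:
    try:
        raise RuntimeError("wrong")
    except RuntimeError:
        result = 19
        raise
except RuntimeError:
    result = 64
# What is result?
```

Step-by-step execution trace:
1. Inner try: `raise RuntimeError("wrong")` raises RuntimeError.
2. Inner `except RuntimeError` matches → result = 19.
3. bare `raise` re-raises the same RuntimeError.
4. Outer `except RuntimeError` matches → result = 64.
Result: 64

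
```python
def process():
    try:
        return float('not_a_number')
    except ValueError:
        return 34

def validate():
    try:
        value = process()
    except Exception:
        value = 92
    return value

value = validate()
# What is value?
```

Step-by-step execution trace:
1. `validate()` calls `process()`.
2. In process: `float('not_a_number')` raises ValueError; `except ValueError` catches it → returns 34.
3. In validate: `value = process()` → value = 34. No exception reaches validate.
4. `except Exception` is skipped; validate returns 34.
5. value = 34.
Result: 34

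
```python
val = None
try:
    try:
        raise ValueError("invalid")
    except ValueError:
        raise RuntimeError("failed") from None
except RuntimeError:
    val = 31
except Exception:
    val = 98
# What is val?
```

Step-by-step execution trace:
1. Inner try raises ValueError; inner `except ValueError` catches it.
2. `raise RuntimeError(...) from None` raises RuntimeError (from None suppresses __context__, but the active exception is still RuntimeError).
3. Outer `except RuntimeError` matches → val = 31.
4. `except Exception` is not reached.
Result: 31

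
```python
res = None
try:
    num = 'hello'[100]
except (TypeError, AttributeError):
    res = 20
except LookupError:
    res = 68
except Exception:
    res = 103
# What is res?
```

Step-by-step execution trace:
1. `num = 'hello'[100]` raises IndexError.
2. `except (TypeError, AttributeError)` does not match IndexError; skipped.
3. `except LookupError` matches (IndexError is a subclass of LookupError) → res = 68.
4. `except Exception` is not reached.
Result: 68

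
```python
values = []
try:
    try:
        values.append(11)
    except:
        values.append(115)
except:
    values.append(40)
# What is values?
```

Step-by-step execution trace:
1. Inner try: `values.append(11)` → values = [11]. No exception raised.
2. Inner `except` is skipped.
3. Inner try completes normally; outer `except` is skipped.
Result: [11]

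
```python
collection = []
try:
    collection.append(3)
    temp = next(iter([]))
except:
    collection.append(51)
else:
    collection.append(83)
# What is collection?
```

Step-by-step execution trace:
1. try: `collection.append(3)` → collection = [3].
2. `temp = next(iter([]))` raises StopIteration.
3. bare `except` matches → `collection.append(51)` → collection = [3, 51].
4. `else` is skipped (an exception was raised).
Result: [3, 51]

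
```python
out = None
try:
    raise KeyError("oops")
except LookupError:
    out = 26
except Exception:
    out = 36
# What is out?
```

Step-by-step execution trace:
1. `raise KeyError(...)` raises KeyError.
2. `except LookupError` matches (KeyError is a subclass of LookupError) → out = 26.
3. `except Exception` is not reached.
Result: 26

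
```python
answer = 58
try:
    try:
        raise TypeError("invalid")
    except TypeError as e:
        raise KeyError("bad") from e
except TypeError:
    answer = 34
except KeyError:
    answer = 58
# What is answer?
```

Step-by-step execution trace:
1. Inner try raises TypeError; inner `except TypeError as e` catches it.
2. `raise KeyError(...) from e` raises KeyError (TypeError is attached as __cause__, but only KeyError is active).
3. Outer `except TypeError` does not match KeyError; skipped.
4. Outer `except KeyError` matches → answer = 58.
Result: 58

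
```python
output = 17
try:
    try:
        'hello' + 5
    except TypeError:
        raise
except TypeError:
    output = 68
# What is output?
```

Step-by-step execution trace:
1. Inner try: `'hello' + 5` raises TypeError.
2. Inner `except TypeError` matches; bare `raise` re-raises the same TypeError.
3. Outer `except TypeError` matches → output = 68.
Result: 68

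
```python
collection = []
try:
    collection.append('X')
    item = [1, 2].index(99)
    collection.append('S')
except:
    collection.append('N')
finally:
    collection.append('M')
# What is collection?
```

Step-by-step execution trace:
1. try: `collection.append('X')` → collection = ['X'].
2. `item = [1, 2].index(99)` raises ValueError; `collection.append('S')` is not reached.
3. bare `except` matches → `collection.append('N')` → collection = ['X', 'N'].
4. finally always runs: `collection.append('M')` → collection = ['X', 'N', 'M'].
Result: ['X', 'N', 'M']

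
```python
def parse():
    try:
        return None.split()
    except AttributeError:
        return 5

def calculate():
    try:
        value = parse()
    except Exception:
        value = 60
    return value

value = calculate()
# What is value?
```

Step-by-step execution trace:
1. `calculate()` calls `parse()`.
2. In parse: `None.split()` raises AttributeError; `except AttributeError` catches it → returns 5.
3. In calculate: `value = parse()` → value = 5. No exception reaches calculate.
4. `except Exception` is skipped; calculate returns 5.
5. value = 5.
Result: 5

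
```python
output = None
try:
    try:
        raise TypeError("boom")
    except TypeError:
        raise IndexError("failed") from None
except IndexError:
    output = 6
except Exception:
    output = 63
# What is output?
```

Step-by-step execution trace:
1. Inner try raises TypeError; inner `except TypeError` catches it.
2. `raise IndexError(...) from None` raises IndexError (from None suppresses __context__, but the active exception is still IndexError).
3. Outer `except IndexError` matches → output = 6.
4. `except Exception` is not reached.
Result: 6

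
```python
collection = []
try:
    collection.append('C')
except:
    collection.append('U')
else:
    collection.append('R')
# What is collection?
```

Step-by-step execution trace:
1. try: `collection.append('C')` → collection = ['C']. No exception raised.
2. `except` is skipped.
3. `else` runs (try completed without exception): `collection.append('R')` → collection = ['C', 'R'].
Result: ['C', 'R']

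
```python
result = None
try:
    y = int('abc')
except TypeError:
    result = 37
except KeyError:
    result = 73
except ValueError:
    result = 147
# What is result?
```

Step-by-step execution trace:
1. `y = int('abc')` raises ValueError.
2. `except TypeError` does not match ValueError; skipped.
3. `except KeyError` does not match ValueError; skipped.
4. `except ValueError` matches → result = 147.
Result: 147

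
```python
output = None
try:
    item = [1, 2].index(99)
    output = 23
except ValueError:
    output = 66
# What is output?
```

Step-by-step execution trace:
1. `item = [1, 2].index(99)` raises ValueError.
2. `output = 23` is not reached.
3. `except ValueError` matches → output = 66.
Result: 66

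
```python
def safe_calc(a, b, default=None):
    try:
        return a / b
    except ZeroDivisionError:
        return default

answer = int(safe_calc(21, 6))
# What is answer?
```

Step-by-step execution trace:
1. `safe_calc(21, 6)` enters try: `return 21 / 6` → returns 3.5. No exception raised.
2. `except ZeroDivisionError` is skipped.
3. `int(3.5)` → 3 → answer = 3.
Result: 3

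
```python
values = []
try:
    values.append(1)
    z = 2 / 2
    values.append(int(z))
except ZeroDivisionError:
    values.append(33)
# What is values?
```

Step-by-step execution trace:
1. try: `values.append(1)` → values = [1].
2. `z = 2 / 2` → z = 1.0. No exception raised.
3. `values.append(int(z))` → values = [1, 1].
4. `except ZeroDivisionError` is skipped (no exception was raised).
Result: [1, 1]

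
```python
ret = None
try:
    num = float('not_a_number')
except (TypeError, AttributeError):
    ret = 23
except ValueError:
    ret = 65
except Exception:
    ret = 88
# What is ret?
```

Step-by-step execution trace:
1. `num = float('not_a_number')` raises ValueError.
2. `except (TypeError, AttributeError)` does not match ValueError; skipped.
3. `except ValueError` matches (exact type match) → ret = 65.
4. `except Exception` is not reached.
Result: 65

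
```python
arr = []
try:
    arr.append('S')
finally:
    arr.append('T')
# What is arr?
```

Step-by-step execution trace:
1. try: `arr.append('S')` → arr = ['S'].
2. The try body completes without raising.
3. finally always runs: `arr.append('T')` → arr = ['S', 'T'].
Result: ['S', 'T']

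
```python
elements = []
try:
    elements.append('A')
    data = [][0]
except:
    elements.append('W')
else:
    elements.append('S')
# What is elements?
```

Step-by-step execution trace:
1. try: `elements.append('A')` → elements = ['A'].
2. `data = [][0]` raises IndexError.
3. bare `except` matches → `elements.append('W')` → elements = ['A', 'W'].
4. `else` is skipped (an exception was raised).
Result: ['A', 'W']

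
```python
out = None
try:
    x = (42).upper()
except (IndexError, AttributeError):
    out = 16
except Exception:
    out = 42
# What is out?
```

Step-by-step execution trace:
1. `x = (42).upper()` raises AttributeError.
2. `except (IndexError, AttributeError)` matches (AttributeError is in the tuple) → out = 16.
3. `except Exception` is not reached.
Result: 16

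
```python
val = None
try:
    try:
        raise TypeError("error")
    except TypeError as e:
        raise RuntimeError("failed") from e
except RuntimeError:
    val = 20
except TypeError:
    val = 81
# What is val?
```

Step-by-step execution trace:
1. Inner try raises TypeError; inner `except TypeError as e` catches it.
2. `raise RuntimeError(...) from e` raises RuntimeError (TypeError is attached as __cause__, but only RuntimeError is active).
3. Outer `except RuntimeError` matches → val = 20.
4. `except TypeError` is not reached.
Result: 20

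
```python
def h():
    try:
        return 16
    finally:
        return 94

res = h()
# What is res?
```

Step-by-step execution trace:
1. `h()` enters try: `return 16` sets pending return value 16.
2. Before returning, `finally: return 94` runs and overrides the pending return.
3. h() returns 94 → res = 94.
Result: 94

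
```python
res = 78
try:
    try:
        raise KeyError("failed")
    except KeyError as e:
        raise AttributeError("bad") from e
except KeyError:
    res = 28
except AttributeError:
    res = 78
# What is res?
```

Step-by-step execution trace:
1. Inner try raises KeyError; inner `except KeyError as e` catches it.
2. `raise AttributeError(...) from e` raises AttributeError (KeyError is attached as __cause__, but only AttributeError is active).
3. Outer `except KeyError` does not match AttributeError; skipped.
4. Outer `except AttributeError` matches → res = 78.
Result: 78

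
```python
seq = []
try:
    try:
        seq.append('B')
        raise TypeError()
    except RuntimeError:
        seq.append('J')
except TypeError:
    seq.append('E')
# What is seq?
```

Step-by-step execution trace:
1. Inner try: `seq.append('B')` → seq = ['B'].
2. `raise TypeError()` raises TypeError.
3. Inner `except RuntimeError` does not match TypeError; exception propagates to outer try.
4. Outer `except TypeError` matches → `seq.append('E')` → seq = ['B', 'E'].
Result: ['B', 'E']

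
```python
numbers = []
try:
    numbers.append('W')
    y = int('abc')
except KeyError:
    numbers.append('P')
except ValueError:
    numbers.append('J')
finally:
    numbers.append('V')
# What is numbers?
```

Step-by-step execution trace:
1. try: `numbers.append('W')` → numbers = ['W'].
2. `y = int('abc')` raises ValueError.
3. `except KeyError` does not match ValueError; skipped.
4. `except ValueError` matches → `numbers.append('J')` → numbers = ['W', 'J'].
5. finally always runs: `numbers.append('V')` → numbers = ['W', 'J', 'V'].
Result: ['W', 'J', 'V']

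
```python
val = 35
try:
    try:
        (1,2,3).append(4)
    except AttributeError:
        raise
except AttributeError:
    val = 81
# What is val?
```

Step-by-step execution trace:
1. Inner try: `(1,2,3).append(4)` raises AttributeError.
2. Inner `except AttributeError` matches; bare `raise` re-raises the same AttributeError.
3. Outer `except AttributeError` matches → val = 81.
Result: 81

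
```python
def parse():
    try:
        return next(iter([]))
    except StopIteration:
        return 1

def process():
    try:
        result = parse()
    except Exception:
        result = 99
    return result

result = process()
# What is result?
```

Step-by-step execution trace:
1. `process()` calls `parse()`.
2. In parse: `next(iter([]))` raises StopIteration; `except StopIteration` catches it → returns 1.
3. In process: `result = parse()` → result = 1. No exception reaches process.
4. `except Exception` is skipped; process returns 1.
5. result = 1.
Result: 1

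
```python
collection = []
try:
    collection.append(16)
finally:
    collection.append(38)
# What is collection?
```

Step-by-step execution trace:
1. try: `collection.append(16)` → collection = [16].
2. The try body completes without raising.
3. finally always runs: `collection.append(38)` → collection = [16, 38].
Result: [16, 38]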